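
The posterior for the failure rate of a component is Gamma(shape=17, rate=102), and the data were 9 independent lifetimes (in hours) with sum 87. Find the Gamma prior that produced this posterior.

Gamma(shape=8, rate=15)

For an exponential likelihood with a Gamma(α, β) prior on the rate, n observations with total T give posterior Gamma(α+n, β+T).
So α = 17 − 9 = 8 and β = 102 − 87 = 15.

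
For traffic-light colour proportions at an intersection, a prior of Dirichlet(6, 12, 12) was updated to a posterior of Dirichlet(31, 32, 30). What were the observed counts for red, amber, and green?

For a Dirichlet(α) prior with multinomial counts c, the posterior is Dirichlet(α + c) componentwise.
Counts are posterior − prior componentwise: 31−6=25, 32−12=20, 30−12=18.

counts (25, 20, 18)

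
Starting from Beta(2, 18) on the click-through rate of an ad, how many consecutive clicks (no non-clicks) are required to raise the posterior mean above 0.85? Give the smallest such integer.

After k clicks and 0 non-clicks the posterior is Beta(2+k, 18), with mean (2+k)/(2+18+k).
Set (2+k)/(20+k) > 0.85 and solve: k > (0.85·20 − 2)/(1 − 0.85) = 100.000.
The smallest integer exceeding 100.000 is 101, and checking k=101: (103)/(121) = 0.8512 > 0.85.

k = 101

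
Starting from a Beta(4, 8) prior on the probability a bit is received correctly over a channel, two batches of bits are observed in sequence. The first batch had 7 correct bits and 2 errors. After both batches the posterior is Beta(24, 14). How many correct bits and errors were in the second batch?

13 correct bits and 4 errors

Sequential conjugate updates are equivalent to a single update on the pooled data, so total successes = posterior α − prior α and total failures = posterior β − prior β.
Total across both batches: 24−4=20 correct bits, 14−8=6 errors.
Subtract the first batch: 20−7=13 correct bits and 6−2=4 errors.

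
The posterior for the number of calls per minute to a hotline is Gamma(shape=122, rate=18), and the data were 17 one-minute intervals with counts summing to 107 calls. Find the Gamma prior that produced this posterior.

A Gamma(α, β) prior (rate parametrization) on a Poisson rate with n observations summing to S gives posterior Gamma(α+S, β+n).
So α = 122 − 107 = 15 and β = 18 − 17 = 1.

Gamma(shape=15, rate=1)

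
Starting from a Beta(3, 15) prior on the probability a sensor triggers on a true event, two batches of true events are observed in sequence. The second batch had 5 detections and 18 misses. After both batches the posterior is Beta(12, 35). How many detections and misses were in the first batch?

4 detections and 2 misses

Sequential conjugate updates are equivalent to a single update on the pooled data, so total successes = posterior α − prior α and total failures = posterior β − prior β.
Total across both batches: 12−3=9 detections, 35−15=20 misses.
Subtract the second batch: 9−5=4 detections and 20−18=2 misses.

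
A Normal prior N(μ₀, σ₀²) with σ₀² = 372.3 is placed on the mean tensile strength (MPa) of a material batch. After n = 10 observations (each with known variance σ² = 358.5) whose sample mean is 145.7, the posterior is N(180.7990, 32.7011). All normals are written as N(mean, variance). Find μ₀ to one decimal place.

μ₀ = 545.3

The posterior mean is a precision-weighted average: μ_n = (τ₀μ₀ + τ_data·x̄)/(τ₀+τ_data), with τ₀=1/σ₀² and τ_data=n/σ².
Here τ₀ = 1/372.3 = 0.002686 and τ_data = 10/358.5 = 0.027894, so τ_n = 0.030580.
Rearranging for μ₀: μ₀ = (μ_n·τ_n − τ_data·x̄)/τ₀ = (180.7990·0.030580 − 0.027894·145.7) / 0.002686 = 1.464678/0.002686 ≈ 545.3.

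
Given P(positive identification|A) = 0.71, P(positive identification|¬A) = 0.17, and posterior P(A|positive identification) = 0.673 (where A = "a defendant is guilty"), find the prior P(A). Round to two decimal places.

Bayes' rule in odds form gives O(A|E) = O(A)·[P(E|A)/P(E|¬A)], hence O(A) = O(A|E)/LR.
Posterior odds = 0.673/(1−0.673) = 2.0581. LR = 0.71/0.17 = 4.1765.
Prior odds = 2.0581/4.1765 = 0.4928, so P(A) = 0.4928/(1+0.4928) ≈ 0.33.

P(A) = 0.33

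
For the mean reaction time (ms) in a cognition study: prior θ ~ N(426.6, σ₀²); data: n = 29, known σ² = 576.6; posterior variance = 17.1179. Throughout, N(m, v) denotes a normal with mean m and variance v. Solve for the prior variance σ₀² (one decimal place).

For the Normal–Normal model with known σ², precisions add: τ_n = τ₀ + n/σ².
So 1/σ₀² = 1/17.1179 − 29/576.6 = 0.058418 − 0.050295 = 0.008123.
Hence σ₀² = 1/0.008123 ≈ 123.1.

σ₀² = 123.1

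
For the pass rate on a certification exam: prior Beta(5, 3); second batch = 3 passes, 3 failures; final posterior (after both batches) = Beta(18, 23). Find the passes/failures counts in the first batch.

Because Beta–binomial updating is additive in the counts, the combined data contributed (α_post−α_prior, β_post−β_prior) successes and failures.
Total across both batches: 18−5=13 passes, 23−3=20 failures.
Subtract the second batch: 13−3=10 passes and 20−3=17 failures.

10 passes and 17 failures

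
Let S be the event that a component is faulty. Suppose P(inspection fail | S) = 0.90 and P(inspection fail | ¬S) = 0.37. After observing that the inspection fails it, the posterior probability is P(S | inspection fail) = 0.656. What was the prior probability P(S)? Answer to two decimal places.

P(S) = 0.44

Bayes' rule in odds form gives O(S|E) = O(S)·[P(E|S)/P(E|¬S)], hence O(S) = O(S|E)/LR.
Posterior odds = 0.656/(1−0.656) = 1.9070. LR = 0.90/0.37 = 2.4324.
Prior odds = 1.9070/2.4324 = 0.7840, so P(S) = 0.7840/(1+0.7840) ≈ 0.44.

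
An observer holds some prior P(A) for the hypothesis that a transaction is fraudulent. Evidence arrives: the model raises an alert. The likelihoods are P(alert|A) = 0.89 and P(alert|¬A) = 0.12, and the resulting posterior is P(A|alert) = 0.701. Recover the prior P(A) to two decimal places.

P(A) = 0.24

Bayes' rule in odds form gives O(A|E) = O(A)·[P(E|A)/P(E|¬A)], hence O(A) = O(A|E)/LR.
Posterior odds = 0.701/(1−0.701) = 2.3445. LR = 0.89/0.12 = 7.4167.
Prior odds = 2.3445/7.4167 = 0.3161, so P(A) = 0.3161/(1+0.3161) ≈ 0.24.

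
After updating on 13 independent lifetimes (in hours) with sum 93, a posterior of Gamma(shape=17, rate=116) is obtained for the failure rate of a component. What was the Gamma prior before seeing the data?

For an exponential likelihood with a Gamma(α, β) prior on the rate, n observations with total T give posterior Gamma(α+n, β+T).
So α = 17 − 13 = 4 and β = 116 − 93 = 23.

Gamma(shape=4, rate=23)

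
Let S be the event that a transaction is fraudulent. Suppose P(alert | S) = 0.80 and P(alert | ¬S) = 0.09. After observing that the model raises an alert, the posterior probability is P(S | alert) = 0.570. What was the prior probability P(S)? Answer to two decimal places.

In odds form, posterior odds = prior odds × likelihood ratio, so prior odds = posterior odds ÷ LR.
Posterior odds = 0.570/(1−0.570) = 1.3256. LR = 0.80/0.09 = 8.8889.
Prior odds = 1.3256/8.8889 = 0.1491, so P(S) = 0.1491/(1+0.1491) ≈ 0.13.

P(S) = 0.13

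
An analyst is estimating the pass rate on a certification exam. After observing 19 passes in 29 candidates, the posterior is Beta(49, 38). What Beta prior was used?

Beta(30, 28)

Under Beta–binomial conjugacy the posterior parameters are (α+s, β+f).
Subtract the data counts: 49−19=30, 38−10=28.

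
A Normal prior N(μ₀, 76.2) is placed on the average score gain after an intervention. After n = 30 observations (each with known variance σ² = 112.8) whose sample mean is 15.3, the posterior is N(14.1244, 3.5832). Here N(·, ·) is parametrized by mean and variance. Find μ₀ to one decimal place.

With known observation variance, the Normal–Normal posterior has precision τ_n = τ₀ + n/σ² and mean μ_n = (τ₀μ₀ + (n/σ²)x̄)/τ_n.
Here τ₀ = 1/76.2 = 0.013123 and τ_data = 30/112.8 = 0.265957, so τ_n = 0.279080.
Rearranging for μ₀: μ₀ = (μ_n·τ_n − τ_data·x̄)/τ₀ = (14.1244·0.279080 − 0.265957·15.3) / 0.013123 = -0.127305/0.013123 ≈ -9.7.

μ₀ = -9.7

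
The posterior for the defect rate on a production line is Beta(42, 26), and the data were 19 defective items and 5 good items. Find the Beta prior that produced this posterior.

Under Beta–binomial conjugacy the posterior parameters are (α+s, β+f).
Subtract the data counts: 42−19=23, 26−5=21.

Beta(23, 21)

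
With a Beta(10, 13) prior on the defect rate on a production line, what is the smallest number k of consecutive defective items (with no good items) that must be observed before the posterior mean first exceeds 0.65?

k = 15

After k defective items and 0 good items the posterior is Beta(10+k, 13), with mean (10+k)/(10+13+k).
Set (10+k)/(23+k) > 0.65 and solve: k > (0.65·23 − 10)/(1 − 0.65) = 14.143.
The smallest integer exceeding 14.143 is 15, and checking k=15: (25)/(38) = 0.6579 > 0.65.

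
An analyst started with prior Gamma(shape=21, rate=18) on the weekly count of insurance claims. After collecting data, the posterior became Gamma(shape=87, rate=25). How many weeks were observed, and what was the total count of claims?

Gamma–Poisson conjugacy: posterior shape = α + Σxᵢ, posterior rate = β + n.
Matching: Σxᵢ = 87 − 21 = 66 and n = 25 − 18 = 7.

n = 7 weeks with total 66 claims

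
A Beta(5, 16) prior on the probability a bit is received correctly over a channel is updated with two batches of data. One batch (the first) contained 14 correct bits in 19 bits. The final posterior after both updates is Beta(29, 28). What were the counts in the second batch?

Because Beta–binomial updating is additive in the counts, the combined data contributed (α_post−α_prior, β_post−β_prior) successes and failures.
Total across both batches: 29−5=24 correct bits, 28−16=12 errors.
Subtract the first batch: 24−14=10 correct bits and 12−5=7 errors.

10 correct bits and 7 errors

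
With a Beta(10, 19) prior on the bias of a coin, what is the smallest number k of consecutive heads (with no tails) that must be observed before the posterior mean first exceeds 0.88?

After k heads and 0 tails the posterior is Beta(10+k, 19), with mean (10+k)/(10+19+k).
Set (10+k)/(29+k) > 0.88 and solve: k > (0.88·29 − 10)/(1 − 0.88) = 129.333.
The smallest integer exceeding 129.333 is 130, and checking k=130: (140)/(159) = 0.8805 > 0.88.

k = 130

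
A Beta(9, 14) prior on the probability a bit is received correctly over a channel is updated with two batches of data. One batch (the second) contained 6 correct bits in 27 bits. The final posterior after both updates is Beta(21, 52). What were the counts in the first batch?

Sequential conjugate updates are equivalent to a single update on the pooled data, so total successes = posterior α − prior α and total failures = posterior β − prior β.
Total across both batches: 21−9=12 correct bits, 52−14=38 errors.
Subtract the second batch: 12−6=6 correct bits and 38−21=17 errors.

6 correct bits and 17 errors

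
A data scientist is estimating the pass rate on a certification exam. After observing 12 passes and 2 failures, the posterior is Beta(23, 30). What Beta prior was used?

Under Beta–binomial conjugacy the posterior parameters are (a+s, b+f).
Subtract the data counts: 23−12=11, 30−2=28.

Beta(11, 28)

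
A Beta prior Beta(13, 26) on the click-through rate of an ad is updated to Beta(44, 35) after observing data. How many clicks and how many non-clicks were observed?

31 clicks and 9 non-clicks

Beta is conjugate to the binomial likelihood: posterior = Beta(a+s, b+f).
Match parameters: s=44−13=31, f=35−26=9.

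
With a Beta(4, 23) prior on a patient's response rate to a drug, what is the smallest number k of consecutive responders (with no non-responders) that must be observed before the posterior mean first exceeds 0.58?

After k responders and 0 non-responders the posterior is Beta(4+k, 23), with mean (4+k)/(4+23+k).
Set (4+k)/(27+k) > 0.58 and solve: k > (0.58·27 − 4)/(1 − 0.58) = 27.762.
The smallest integer exceeding 27.762 is 28.

k = 28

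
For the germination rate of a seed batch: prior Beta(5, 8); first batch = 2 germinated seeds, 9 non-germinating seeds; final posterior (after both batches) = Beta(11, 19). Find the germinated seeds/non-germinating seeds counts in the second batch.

4 germinated seeds and 2 non-germinating seeds

Because Beta–binomial updating is additive in the counts, the combined data contributed (α_post−α_prior, β_post−β_prior) successes and failures.
Total across both batches: 11−5=6 germinated seeds, 19−8=11 non-germinating seeds.
Subtract the first batch: 6−2=4 germinated seeds and 11−9=2 non-germinating seeds.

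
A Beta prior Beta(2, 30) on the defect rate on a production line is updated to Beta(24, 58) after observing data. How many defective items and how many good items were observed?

Under Beta–binomial conjugacy the posterior parameters are (α+s, β+f).
Match parameters: s=24−2=22, f=58−30=28.

22 defective items and 28 good items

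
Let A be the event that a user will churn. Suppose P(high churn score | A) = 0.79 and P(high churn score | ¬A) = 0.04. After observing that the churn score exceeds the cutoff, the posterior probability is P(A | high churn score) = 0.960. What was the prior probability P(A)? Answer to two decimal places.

P(A) = 0.55

Bayes' rule in odds form gives O(A|E) = O(A)·[P(E|A)/P(E|¬A)], hence O(A) = O(A|E)/LR.
Posterior odds = 0.960/(1−0.960) = 24.0000. LR = 0.79/0.04 = 19.7500.
Prior odds = 24.0000/19.7500 = 1.2152, so P(A) = 1.2152/(1+1.2152) ≈ 0.55.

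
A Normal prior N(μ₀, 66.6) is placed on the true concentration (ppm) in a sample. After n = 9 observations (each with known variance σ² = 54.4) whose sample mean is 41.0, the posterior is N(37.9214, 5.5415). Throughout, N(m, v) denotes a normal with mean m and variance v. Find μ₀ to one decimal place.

μ₀ = 4.0

The posterior mean is a precision-weighted average: μ_n = (τ₀μ₀ + τ_data·x̄)/(τ₀+τ_data), with τ₀=1/σ₀² and τ_data=n/σ².
Here τ₀ = 1/66.6 = 0.015015 and τ_data = 9/54.4 = 0.165441, so τ_n = 0.180456.
Rearranging for μ₀: μ₀ = (μ_n·τ_n − τ_data·x̄)/τ₀ = (37.9214·0.180456 − 0.165441·41.0) / 0.015015 = 0.060063/0.015015 ≈ 4.0.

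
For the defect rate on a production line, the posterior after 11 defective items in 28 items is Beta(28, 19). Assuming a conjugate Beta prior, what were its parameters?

Beta(17, 2)

Under Beta–binomial conjugacy the posterior parameters are (α+s, β+f).
Subtract the data counts: 28−11=17, 19−17=2.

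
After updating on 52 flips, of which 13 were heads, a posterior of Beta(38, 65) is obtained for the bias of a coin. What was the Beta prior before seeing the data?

Beta(25, 26)

Under Beta–binomial conjugacy the posterior parameters are (a+s, b+f).
Subtract the data counts: 38−13=25, 65−39=26.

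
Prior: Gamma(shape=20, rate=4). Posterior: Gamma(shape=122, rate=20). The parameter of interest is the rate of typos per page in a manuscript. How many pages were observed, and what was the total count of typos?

n = 16 pages with total 102 typos

A Gamma(α, β) prior (rate parametrization) on a Poisson rate with n observations summing to S gives posterior Gamma(α+S, β+n).
Matching: Σxᵢ = 122 − 20 = 102 and n = 20 − 4 = 16.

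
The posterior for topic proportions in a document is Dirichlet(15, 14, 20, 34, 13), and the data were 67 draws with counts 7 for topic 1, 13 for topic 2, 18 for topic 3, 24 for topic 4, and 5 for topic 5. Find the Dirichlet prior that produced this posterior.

For a Dirichlet(α) prior with multinomial counts c, the posterior is Dirichlet(α + c) componentwise.
Subtract each count from the matching posterior parameter: 15−7=8, 14−13=1, 20−18=2, 34−24=10, 13−5=8.

Dirichlet(8, 1, 2, 10, 8)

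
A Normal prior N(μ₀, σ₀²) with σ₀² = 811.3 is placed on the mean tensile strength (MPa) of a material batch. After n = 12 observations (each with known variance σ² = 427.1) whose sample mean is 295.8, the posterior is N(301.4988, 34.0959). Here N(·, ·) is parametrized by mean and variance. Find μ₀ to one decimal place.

With known observation variance, the Normal–Normal posterior has precision τ_n = τ₀ + n/σ² and mean μ_n = (τ₀μ₀ + (n/σ²)x̄)/τ_n.
Here τ₀ = 1/811.3 = 0.001233 and τ_data = 12/427.1 = 0.028096, so τ_n = 0.029329.
Rearranging for μ₀: μ₀ = (μ_n·τ_n − τ_data·x̄)/τ₀ = (301.4988·0.029329 − 0.028096·295.8) / 0.001233 = 0.531862/0.001233 ≈ 431.4.

μ₀ = 431.4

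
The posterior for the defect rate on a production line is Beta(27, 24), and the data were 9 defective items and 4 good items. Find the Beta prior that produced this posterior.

Under Beta–binomial conjugacy the posterior parameters are (α+s, β+f).
So α = 27 − 9 = 18 and β = 24 − 4 = 20.

Beta(18, 20)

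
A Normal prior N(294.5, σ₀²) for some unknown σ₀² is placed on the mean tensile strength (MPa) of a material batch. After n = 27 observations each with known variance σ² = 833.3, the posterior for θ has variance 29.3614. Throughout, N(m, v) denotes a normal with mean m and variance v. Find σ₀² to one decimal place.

σ₀² = 603.5

Posterior precision equals prior precision plus data precision: 1/σ_n² = 1/σ₀² + n/σ².
So 1/σ₀² = 1/29.3614 − 27/833.3 = 0.034058 − 0.032401 = 0.001657.
Hence σ₀² = 1/0.001657 ≈ 603.5.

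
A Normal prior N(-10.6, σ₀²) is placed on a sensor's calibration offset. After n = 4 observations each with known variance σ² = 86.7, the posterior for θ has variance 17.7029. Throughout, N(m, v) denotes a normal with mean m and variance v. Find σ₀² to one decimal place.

σ₀² = 96.6

Posterior precision equals prior precision plus data precision: 1/σ_n² = 1/σ₀² + n/σ².
So 1/σ₀² = 1/17.7029 − 4/86.7 = 0.056488 − 0.046136 = 0.010352.
Hence σ₀² = 1/0.010352 ≈ 96.6.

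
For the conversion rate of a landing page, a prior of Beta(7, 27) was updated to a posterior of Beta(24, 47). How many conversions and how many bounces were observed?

A Beta(α, β) prior with s successes and f failures in binomial data gives a Beta(α+s, β+f) posterior.
Match parameters: s=24−7=17, f=47−27=20.

17 conversions and 20 bounces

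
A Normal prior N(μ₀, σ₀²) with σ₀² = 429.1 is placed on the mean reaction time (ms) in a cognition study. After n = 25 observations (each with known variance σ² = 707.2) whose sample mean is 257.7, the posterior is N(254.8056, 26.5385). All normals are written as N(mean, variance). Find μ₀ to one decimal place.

μ₀ = 210.9

The posterior mean is a precision-weighted average: μ_n = (τ₀μ₀ + τ_data·x̄)/(τ₀+τ_data), with τ₀=1/σ₀² and τ_data=n/σ².
Here τ₀ = 1/429.1 = 0.002330 and τ_data = 25/707.2 = 0.035351, so τ_n = 0.037681.
Rearranging for μ₀: μ₀ = (μ_n·τ_n − τ_data·x̄)/τ₀ = (254.8056·0.037681 − 0.035351·257.7) / 0.002330 = 0.491377/0.002330 ≈ 210.9.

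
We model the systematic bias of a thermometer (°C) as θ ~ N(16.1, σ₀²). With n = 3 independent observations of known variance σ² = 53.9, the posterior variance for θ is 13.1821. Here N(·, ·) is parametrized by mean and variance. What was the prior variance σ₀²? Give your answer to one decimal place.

For the Normal–Normal model with known σ², precisions add: τ_n = τ₀ + n/σ².
So 1/σ₀² = 1/13.1821 − 3/53.9 = 0.075860 − 0.055659 = 0.020201.
Hence σ₀² = 1/0.020201 ≈ 49.5.

σ₀² = 49.5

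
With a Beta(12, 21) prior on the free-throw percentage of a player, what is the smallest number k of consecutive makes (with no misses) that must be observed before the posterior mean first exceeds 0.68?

After k makes and 0 misses the posterior is Beta(12+k, 21), with mean (12+k)/(12+21+k).
Set (12+k)/(33+k) > 0.68 and solve: k > (0.68·33 − 12)/(1 − 0.68) = 32.625.
The smallest integer exceeding 32.625 is 33.

k = 33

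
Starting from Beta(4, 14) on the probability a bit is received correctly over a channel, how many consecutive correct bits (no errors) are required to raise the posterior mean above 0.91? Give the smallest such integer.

After k correct bits and 0 errors the posterior is Beta(4+k, 14), with mean (4+k)/(4+14+k).
Set (4+k)/(18+k) > 0.91 and solve: k > (0.91·18 − 4)/(1 − 0.91) = 137.556.
The smallest integer exceeding 137.556 is 138, and checking k=138: (142)/(156) = 0.9103 > 0.91.

k = 138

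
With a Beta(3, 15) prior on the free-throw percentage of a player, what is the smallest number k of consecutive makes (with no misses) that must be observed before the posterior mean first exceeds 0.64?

After k makes and 0 misses the posterior is Beta(3+k, 15), with mean (3+k)/(3+15+k).
Set (3+k)/(18+k) > 0.64 and solve: k > (0.64·18 − 3)/(1 − 0.64) = 23.667.
The smallest integer exceeding 23.667 is 24, and checking k=24: (27)/(42) = 0.6429 > 0.64.

k = 24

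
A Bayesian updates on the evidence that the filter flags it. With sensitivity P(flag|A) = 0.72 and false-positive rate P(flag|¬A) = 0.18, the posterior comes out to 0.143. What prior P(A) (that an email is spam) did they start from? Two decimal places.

P(A) = 0.04

In odds form, posterior odds = prior odds × likelihood ratio, so prior odds = posterior odds ÷ LR.
Posterior odds = 0.143/(1−0.143) = 0.1669. LR = 0.72/0.18 = 4.0000.
Prior odds = 0.1669/4.0000 = 0.0417, so P(A) = 0.0417/(1+0.0417) ≈ 0.04.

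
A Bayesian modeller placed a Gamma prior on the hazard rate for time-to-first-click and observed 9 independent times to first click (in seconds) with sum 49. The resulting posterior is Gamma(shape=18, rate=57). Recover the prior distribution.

For an exponential likelihood with a Gamma(α, β) prior on the rate, n observations with total T give posterior Gamma(α+n, β+T).
So α = 18 − 9 = 9 and β = 57 − 49 = 8.

Gamma(shape=9, rate=8)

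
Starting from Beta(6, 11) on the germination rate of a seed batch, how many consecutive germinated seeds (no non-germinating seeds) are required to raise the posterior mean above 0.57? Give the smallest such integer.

k = 9

After k germinated seeds and 0 non-germinating seeds the posterior is Beta(6+k, 11), with mean (6+k)/(6+11+k).
Set (6+k)/(17+k) > 0.57 and solve: k > (0.57·17 − 6)/(1 − 0.57) = 8.581.
The smallest integer exceeding 8.581 is 9.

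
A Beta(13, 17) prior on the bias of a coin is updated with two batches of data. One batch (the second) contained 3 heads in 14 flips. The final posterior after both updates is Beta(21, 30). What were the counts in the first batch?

5 heads and 2 tails

Because Beta–binomial updating is additive in the counts, the combined data contributed (α_post−α_prior, β_post−β_prior) successes and failures.
Total across both batches: 21−13=8 heads, 30−17=13 tails.
Subtract the second batch: 8−3=5 heads and 13−11=2 tails.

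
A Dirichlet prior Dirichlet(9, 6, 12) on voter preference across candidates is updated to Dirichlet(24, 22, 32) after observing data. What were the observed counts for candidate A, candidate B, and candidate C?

counts (15, 16, 20)

For a Dirichlet(α) prior with multinomial counts c, the posterior is Dirichlet(α + c) componentwise.
Counts are posterior − prior componentwise: 24−9=15, 22−6=16, 32−12=20.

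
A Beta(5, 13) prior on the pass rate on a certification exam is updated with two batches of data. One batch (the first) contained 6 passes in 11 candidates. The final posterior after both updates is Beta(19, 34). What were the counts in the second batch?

Because Beta–binomial updating is additive in the counts, the combined data contributed (α_post−α_prior, β_post−β_prior) successes and failures.
Total across both batches: 19−5=14 passes, 34−13=21 failures.
Subtract the first batch: 14−6=8 passes and 21−5=16 failures.

8 passes and 16 failures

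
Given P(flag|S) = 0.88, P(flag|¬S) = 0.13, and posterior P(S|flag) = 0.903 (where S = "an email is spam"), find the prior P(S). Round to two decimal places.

Bayes' rule in odds form gives O(S|E) = O(S)·[P(E|S)/P(E|¬S)], hence O(S) = O(S|E)/LR.
Posterior odds = 0.903/(1−0.903) = 9.3093. LR = 0.88/0.13 = 6.7692.
Prior odds = 9.3093/6.7692 = 1.3752, so P(S) = 1.3752/(1+1.3752) ≈ 0.58.

P(S) = 0.58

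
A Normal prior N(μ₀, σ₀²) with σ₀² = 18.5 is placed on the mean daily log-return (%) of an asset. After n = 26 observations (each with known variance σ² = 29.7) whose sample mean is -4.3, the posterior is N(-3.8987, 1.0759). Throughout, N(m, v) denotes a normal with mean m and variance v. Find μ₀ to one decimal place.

μ₀ = 2.6

The posterior mean is a precision-weighted average: μ_n = (τ₀μ₀ + τ_data·x̄)/(τ₀+τ_data), with τ₀=1/σ₀² and τ_data=n/σ².
Here τ₀ = 1/18.5 = 0.054054 and τ_data = 26/29.7 = 0.875421, so τ_n = 0.929475.
Rearranging for μ₀: μ₀ = (μ_n·τ_n − τ_data·x̄)/τ₀ = (-3.8987·0.929475 − 0.875421·-4.3) / 0.054054 = 0.140566/0.054054 ≈ 2.6.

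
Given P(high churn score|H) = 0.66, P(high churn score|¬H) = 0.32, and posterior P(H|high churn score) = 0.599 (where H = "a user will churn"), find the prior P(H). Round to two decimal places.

P(H) = 0.42

In odds form, posterior odds = prior odds × likelihood ratio, so prior odds = posterior odds ÷ LR.
Posterior odds = 0.599/(1−0.599) = 1.4938. LR = 0.66/0.32 = 2.0625.
Prior odds = 1.4938/2.0625 = 0.7243, so P(H) = 0.7243/(1+0.7243) ≈ 0.42.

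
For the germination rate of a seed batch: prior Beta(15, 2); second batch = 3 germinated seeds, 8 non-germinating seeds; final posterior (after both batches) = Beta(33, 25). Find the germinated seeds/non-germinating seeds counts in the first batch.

Because Beta–binomial updating is additive in the counts, the combined data contributed (α_post−α_prior, β_post−β_prior) successes and failures.
Total across both batches: 33−15=18 germinated seeds, 25−2=23 non-germinating seeds.
Subtract the second batch: 18−3=15 germinated seeds and 23−8=15 non-germinating seeds.

15 germinated seeds and 15 non-germinating seeds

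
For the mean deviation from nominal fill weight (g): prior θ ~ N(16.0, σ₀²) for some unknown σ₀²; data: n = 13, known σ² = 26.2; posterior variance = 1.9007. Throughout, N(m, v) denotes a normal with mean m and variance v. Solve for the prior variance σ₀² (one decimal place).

Posterior precision equals prior precision plus data precision: 1/σ_n² = 1/σ₀² + n/σ².
So 1/σ₀² = 1/1.9007 − 13/26.2 = 0.526122 − 0.496183 = 0.029939.
Hence σ₀² = 1/0.029939 ≈ 33.4.

σ₀² = 33.4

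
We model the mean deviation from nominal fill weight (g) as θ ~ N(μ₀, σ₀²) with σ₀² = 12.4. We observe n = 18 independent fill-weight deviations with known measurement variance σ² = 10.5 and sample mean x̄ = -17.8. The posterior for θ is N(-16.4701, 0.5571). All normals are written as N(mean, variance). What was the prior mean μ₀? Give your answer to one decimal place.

μ₀ = 11.8

With known observation variance, the Normal–Normal posterior has precision τ_n = τ₀ + n/σ² and mean μ_n = (τ₀μ₀ + (n/σ²)x̄)/τ_n.
Here τ₀ = 1/12.4 = 0.080645 and τ_data = 18/10.5 = 1.714286, so τ_n = 1.794931.
Rearranging for μ₀: μ₀ = (μ_n·τ_n − τ_data·x̄)/τ₀ = (-16.4701·1.794931 − 1.714286·-17.8) / 0.080645 = 0.951598/0.080645 ≈ 11.8.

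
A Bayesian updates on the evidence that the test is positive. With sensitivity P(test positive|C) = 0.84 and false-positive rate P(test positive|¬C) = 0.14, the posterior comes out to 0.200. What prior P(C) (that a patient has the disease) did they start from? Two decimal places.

P(C) = 0.04

Bayes' rule in odds form gives O(C|E) = O(C)·[P(E|C)/P(E|¬C)], hence O(C) = O(C|E)/LR.
Posterior odds = 0.200/(1−0.200) = 0.2500. LR = 0.84/0.14 = 6.0000.
Prior odds = 0.2500/6.0000 = 0.0417, so P(C) = 0.0417/(1+0.0417) ≈ 0.04.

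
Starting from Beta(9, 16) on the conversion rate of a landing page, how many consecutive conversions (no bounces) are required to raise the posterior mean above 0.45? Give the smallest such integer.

k = 5

After k conversions and 0 bounces the posterior is Beta(9+k, 16), with mean (9+k)/(9+16+k).
Set (9+k)/(25+k) > 0.45 and solve: k > (0.45·25 − 9)/(1 − 0.45) = 4.091.
The smallest integer exceeding 4.091 is 5.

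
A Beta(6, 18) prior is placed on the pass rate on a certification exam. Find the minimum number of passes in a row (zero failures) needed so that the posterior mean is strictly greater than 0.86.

After k passes and 0 failures the posterior is Beta(6+k, 18), with mean (6+k)/(6+18+k).
Set (6+k)/(24+k) > 0.86 and solve: k > (0.86·24 − 6)/(1 − 0.86) = 104.571.
The smallest integer exceeding 104.571 is 105.

k = 105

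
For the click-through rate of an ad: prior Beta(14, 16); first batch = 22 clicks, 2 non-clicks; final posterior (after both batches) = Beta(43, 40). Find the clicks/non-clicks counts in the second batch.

Sequential conjugate updates are equivalent to a single update on the pooled data, so total successes = posterior α − prior α and total failures = posterior β − prior β.
Total across both batches: 43−14=29 clicks, 40−16=24 non-clicks.
Subtract the first batch: 29−22=7 clicks and 24−2=22 non-clicks.

7 clicks and 22 non-clicks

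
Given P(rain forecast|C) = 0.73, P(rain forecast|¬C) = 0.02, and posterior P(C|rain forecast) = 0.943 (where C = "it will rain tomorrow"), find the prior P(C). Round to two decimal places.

Bayes' rule in odds form gives O(C|E) = O(C)·[P(E|C)/P(E|¬C)], hence O(C) = O(C|E)/LR.
Posterior odds = 0.943/(1−0.943) = 16.5439. LR = 0.73/0.02 = 36.5000.
Prior odds = 16.5439/36.5000 = 0.4533, so P(C) = 0.4533/(1+0.4533) ≈ 0.31.

P(C) = 0.31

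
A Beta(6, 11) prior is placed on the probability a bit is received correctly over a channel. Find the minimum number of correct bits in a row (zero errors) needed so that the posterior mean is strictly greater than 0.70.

k = 20

After k correct bits and 0 errors the posterior is Beta(6+k, 11), with mean (6+k)/(6+11+k).
Set (6+k)/(17+k) > 0.70 and solve: k > (0.70·17 − 6)/(1 − 0.70) = 19.667.
The smallest integer exceeding 19.667 is 20.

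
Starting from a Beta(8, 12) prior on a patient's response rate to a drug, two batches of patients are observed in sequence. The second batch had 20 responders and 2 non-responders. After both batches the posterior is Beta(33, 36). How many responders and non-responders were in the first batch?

Sequential conjugate updates are equivalent to a single update on the pooled data, so total successes = posterior α − prior α and total failures = posterior β − prior β.
Total across both batches: 33−8=25 responders, 36−12=24 non-responders.
Subtract the second batch: 25−20=5 responders and 24−2=22 non-responders.

5 responders and 22 non-responders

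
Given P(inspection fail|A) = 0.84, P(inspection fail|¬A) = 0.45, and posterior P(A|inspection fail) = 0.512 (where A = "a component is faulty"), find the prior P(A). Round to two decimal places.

P(A) = 0.36

In odds form, posterior odds = prior odds × likelihood ratio, so prior odds = posterior odds ÷ LR.
Posterior odds = 0.512/(1−0.512) = 1.0492. LR = 0.84/0.45 = 1.8667.
Prior odds = 1.0492/1.8667 = 0.5621, so P(A) = 0.5621/(1+0.5621) ≈ 0.36.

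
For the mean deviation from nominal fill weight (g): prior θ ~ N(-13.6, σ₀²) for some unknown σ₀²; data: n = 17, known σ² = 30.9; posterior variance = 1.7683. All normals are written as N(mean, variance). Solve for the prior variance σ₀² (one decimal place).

For the Normal–Normal model with known σ², precisions add: τ_n = τ₀ + n/σ².
So 1/σ₀² = 1/1.7683 − 17/30.9 = 0.565515 − 0.550162 = 0.015353.
Hence σ₀² = 1/0.015353 ≈ 65.1.

σ₀² = 65.1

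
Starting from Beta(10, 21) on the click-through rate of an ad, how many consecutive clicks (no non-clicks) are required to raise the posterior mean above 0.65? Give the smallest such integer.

After k clicks and 0 non-clicks the posterior is Beta(10+k, 21), with mean (10+k)/(10+21+k).
Set (10+k)/(31+k) > 0.65 and solve: k > (0.65·31 − 10)/(1 − 0.65) = 29.000.
The smallest integer exceeding 29.000 is 30, and checking k=30: (40)/(61) = 0.6557 > 0.65.

k = 30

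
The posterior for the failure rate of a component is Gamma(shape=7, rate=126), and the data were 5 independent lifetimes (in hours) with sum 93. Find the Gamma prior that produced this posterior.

Gamma(shape=2, rate=33)

For an exponential likelihood with a Gamma(α, β) prior on the rate, n observations with total T give posterior Gamma(α+n, β+T).
So α = 7 − 5 = 2 and β = 126 − 93 = 33.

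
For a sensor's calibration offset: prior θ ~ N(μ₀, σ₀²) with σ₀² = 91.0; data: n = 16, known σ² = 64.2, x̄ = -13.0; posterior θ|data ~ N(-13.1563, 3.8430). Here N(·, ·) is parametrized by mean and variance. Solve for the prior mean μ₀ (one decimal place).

With known observation variance, the Normal–Normal posterior has precision τ_n = τ₀ + n/σ² and mean μ_n = (τ₀μ₀ + (n/σ²)x̄)/τ_n.
Here τ₀ = 1/91.0 = 0.010989 and τ_data = 16/64.2 = 0.249221, so τ_n = 0.260210.
Rearranging for μ₀: μ₀ = (μ_n·τ_n − τ_data·x̄)/τ₀ = (-13.1563·0.260210 − 0.249221·-13.0) / 0.010989 = -0.183528/0.010989 ≈ -16.7.

μ₀ = -16.7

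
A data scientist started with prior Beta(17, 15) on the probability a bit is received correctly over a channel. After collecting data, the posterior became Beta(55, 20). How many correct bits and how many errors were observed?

38 correct bits and 5 errors

Under Beta–binomial conjugacy the posterior parameters are (α+s, β+f).
So s = 55 − 17 = 38 and f = 20 − 15 = 5.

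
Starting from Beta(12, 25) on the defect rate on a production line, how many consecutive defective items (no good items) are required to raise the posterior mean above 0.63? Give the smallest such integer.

After k defective items and 0 good items the posterior is Beta(12+k, 25), with mean (12+k)/(12+25+k).
Set (12+k)/(37+k) > 0.63 and solve: k > (0.63·37 − 12)/(1 − 0.63) = 30.568.
The smallest integer exceeding 30.568 is 31, and checking k=31: (43)/(68) = 0.6324 > 0.63.

k = 31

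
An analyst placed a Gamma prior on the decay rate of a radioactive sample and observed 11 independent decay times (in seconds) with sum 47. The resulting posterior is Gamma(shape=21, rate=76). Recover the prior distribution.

For an exponential likelihood with a Gamma(α, β) prior on the rate, n observations with total T give posterior Gamma(α+n, β+T).
So α = 21 − 11 = 10 and β = 76 − 47 = 29.

Gamma(shape=10, rate=29)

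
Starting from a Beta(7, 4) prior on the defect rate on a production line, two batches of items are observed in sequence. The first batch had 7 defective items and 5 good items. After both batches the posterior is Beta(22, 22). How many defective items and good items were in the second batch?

8 defective items and 13 good items

Sequential conjugate updates are equivalent to a single update on the pooled data, so total successes = posterior α − prior α and total failures = posterior β − prior β.
Total across both batches: 22−7=15 defective items, 22−4=18 good items.
Subtract the first batch: 15−7=8 defective items and 18−5=13 good items.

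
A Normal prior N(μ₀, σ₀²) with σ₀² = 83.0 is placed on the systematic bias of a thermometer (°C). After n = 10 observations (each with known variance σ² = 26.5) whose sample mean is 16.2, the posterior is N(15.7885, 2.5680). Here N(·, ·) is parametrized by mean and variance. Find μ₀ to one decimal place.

With known observation variance, the Normal–Normal posterior has precision τ_n = τ₀ + n/σ² and mean μ_n = (τ₀μ₀ + (n/σ²)x̄)/τ_n.
Here τ₀ = 1/83.0 = 0.012048 and τ_data = 10/26.5 = 0.377358, so τ_n = 0.389406.
Rearranging for μ₀: μ₀ = (μ_n·τ_n − τ_data·x̄)/τ₀ = (15.7885·0.389406 − 0.377358·16.2) / 0.012048 = 0.034937/0.012048 ≈ 2.9.

μ₀ = 2.9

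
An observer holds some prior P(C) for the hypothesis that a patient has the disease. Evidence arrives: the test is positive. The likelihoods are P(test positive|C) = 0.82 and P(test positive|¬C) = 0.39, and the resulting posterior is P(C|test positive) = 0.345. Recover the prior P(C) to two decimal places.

In odds form, posterior odds = prior odds × likelihood ratio, so prior odds = posterior odds ÷ LR.
Posterior odds = 0.345/(1−0.345) = 0.5267. LR = 0.82/0.39 = 2.1026.
Prior odds = 0.5267/2.1026 = 0.2505, so P(C) = 0.2505/(1+0.2505) ≈ 0.20.

P(C) = 0.20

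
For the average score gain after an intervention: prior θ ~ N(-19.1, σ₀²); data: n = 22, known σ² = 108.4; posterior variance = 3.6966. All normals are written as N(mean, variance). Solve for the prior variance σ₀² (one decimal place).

For the Normal–Normal model with known σ², precisions add: τ_n = τ₀ + n/σ².
So 1/σ₀² = 1/3.6966 − 22/108.4 = 0.270519 − 0.202952 = 0.067567.
Hence σ₀² = 1/0.067567 ≈ 14.8.

σ₀² = 14.8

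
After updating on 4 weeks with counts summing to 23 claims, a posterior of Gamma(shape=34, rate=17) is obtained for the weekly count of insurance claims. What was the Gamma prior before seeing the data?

Gamma–Poisson conjugacy: posterior shape = α + Σxᵢ, posterior rate = β + n.
So α = 34 − 23 = 11 and β = 17 − 4 = 13.

Gamma(shape=11, rate=13)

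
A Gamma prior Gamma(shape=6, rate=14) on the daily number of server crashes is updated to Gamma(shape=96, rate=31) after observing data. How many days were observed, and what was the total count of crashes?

Gamma–Poisson conjugacy: posterior shape = α + Σxᵢ, posterior rate = β + n.
Matching: Σxᵢ = 96 − 6 = 90 and n = 31 − 14 = 17.

n = 17 days with total 90 crashes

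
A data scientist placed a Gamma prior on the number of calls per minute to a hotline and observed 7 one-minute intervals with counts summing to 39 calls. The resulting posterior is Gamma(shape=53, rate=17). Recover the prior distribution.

Gamma(shape=14, rate=10)

A Gamma(α, β) prior (rate parametrization) on a Poisson rate with n observations summing to S gives posterior Gamma(α+S, β+n).
So α = 53 − 39 = 14 and β = 17 − 7 = 10.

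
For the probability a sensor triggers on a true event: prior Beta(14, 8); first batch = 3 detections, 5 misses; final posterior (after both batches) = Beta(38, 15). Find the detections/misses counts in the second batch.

21 detections and 2 misses

Sequential conjugate updates are equivalent to a single update on the pooled data, so total successes = posterior α − prior α and total failures = posterior β − prior β.
Total across both batches: 38−14=24 detections, 15−8=7 misses.
Subtract the first batch: 24−3=21 detections and 7−5=2 misses.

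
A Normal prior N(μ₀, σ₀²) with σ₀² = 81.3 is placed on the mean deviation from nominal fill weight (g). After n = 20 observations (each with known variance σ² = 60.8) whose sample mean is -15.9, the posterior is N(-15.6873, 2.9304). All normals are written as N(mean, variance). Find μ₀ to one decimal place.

μ₀ = -10.0

The posterior mean is a precision-weighted average: μ_n = (τ₀μ₀ + τ_data·x̄)/(τ₀+τ_data), with τ₀=1/σ₀² and τ_data=n/σ².
Here τ₀ = 1/81.3 = 0.012300 and τ_data = 20/60.8 = 0.328947, so τ_n = 0.341247.
Rearranging for μ₀: μ₀ = (μ_n·τ_n − τ_data·x̄)/τ₀ = (-15.6873·0.341247 − 0.328947·-15.9) / 0.012300 = -0.122987/0.012300 ≈ -10.0.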